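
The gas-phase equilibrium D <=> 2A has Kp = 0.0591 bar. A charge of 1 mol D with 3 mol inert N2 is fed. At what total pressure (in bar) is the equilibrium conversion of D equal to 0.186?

Take 1 mol D as basis and let X be its fractional conversion, so ξ = X.
Species balance: n_D = 1 − X; n_A = 2X; n_I = 3 (inert).
Summing: n_T = 4 + X.
Kp = p_A^2 / (p_D) with p_i = (n_i/n_T)·P.
At X = 0.186: the mole-fraction product g(X) = Π y_i^ν_i = 0.04061. Since Kp = g(X)·P^{1}, P = (Kp/g)^(1/1) = (0.0591/0.04061)^(1/1) = 1.46 bar.

P = 1.46 bar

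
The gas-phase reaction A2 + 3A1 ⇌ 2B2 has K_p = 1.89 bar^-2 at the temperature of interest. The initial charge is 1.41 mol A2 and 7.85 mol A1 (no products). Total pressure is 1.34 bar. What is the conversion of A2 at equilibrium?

X = 0.673

Basis: 1.41 mol A2 initially; let X = conversion of A2. Extent ξ = 1.41X.
Mole table: n_A2 = 1.41 − 1.41X; n_A1 = 7.85 − 4.23X; n_B2 = 2.82X.
Total moles n_T = 9.26 − 2.82X.
With p_i = (n_i/n_T)P, K_p = p_B2^2 / (p_A2 p_A1^3).
Substituting and setting equal to 1.89 bar^-2 gives a polynomial in X; the root in (0,1) is X = 0.673.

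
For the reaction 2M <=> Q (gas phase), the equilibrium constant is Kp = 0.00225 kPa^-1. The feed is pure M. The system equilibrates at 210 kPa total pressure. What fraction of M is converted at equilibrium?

X = 0.412

Basis: 1 mol M initially; let X = conversion of M. Extent ξ = 0.5X.
Mole table: n_M = 1 − X; n_Q = 0.5X.
Total moles n_T = 1 − 0.5X.
Mole fractions y_i = n_i/n_T; Kp = p_Q / (p_M^2) with p_i = y_i·P.
Substituting and setting equal to 0.00225 kPa^-1 gives a polynomial in X; the root in (0,1) is X = 0.412.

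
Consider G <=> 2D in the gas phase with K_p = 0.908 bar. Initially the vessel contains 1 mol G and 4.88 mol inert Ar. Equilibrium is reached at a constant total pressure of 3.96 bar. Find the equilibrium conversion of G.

Take 1 mol G as basis and let X be its fractional conversion, so ξ = X.
Mole table: n_G = 1 − X; n_D = 2X; n_I = 4.88 (inert).
n_T = Σnᵢ = 5.88 + X.
Mole fractions y_i = n_i/n_T; K_p = p_D^2 / (p_G) with p_i = y_i·P.
This yields a degree-2 equation in X; solving on (0,1), X = 0.448.

X = 0.448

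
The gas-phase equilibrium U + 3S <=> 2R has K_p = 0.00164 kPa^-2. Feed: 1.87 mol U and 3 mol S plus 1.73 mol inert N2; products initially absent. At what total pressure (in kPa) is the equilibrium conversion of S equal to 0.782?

Basis: 3 mol S initially; let X = conversion of S. Extent ξ = X.
Species balance: n_U = 1.87 − X; n_S = 3 − 3X; n_R = 2X; n_I = 1.73 (inert).
Total moles n_T = 6.6 − 2X.
K_p = p_R^2 / (p_U p_S^3) with p_i = (n_i/n_T)·P.
At X = 0.782: the mole-fraction product g(X) = Π y_i^ν_i = 203.8. Since K_p = g(X)·P^{-2}, P = (g/K_p)^(1/2) = (203.8/0.00164)^(1/2) = 353 kPa.

P = 353 kPa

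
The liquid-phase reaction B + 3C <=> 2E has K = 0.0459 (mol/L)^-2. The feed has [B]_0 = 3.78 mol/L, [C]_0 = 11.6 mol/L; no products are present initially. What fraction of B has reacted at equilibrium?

X = 0.520

Let X = conversion of B; extent ξ = 3.78·X mol/L.
Concentrations: [B] = 3.78 − 3.78X; [C] = 11.6 − 11.3X; [E] = 7.56X.
K = [E]^2 / ([B] [C]^3).
Setting equal to 0.0459 and solving for X on (0,1) gives X = 0.520.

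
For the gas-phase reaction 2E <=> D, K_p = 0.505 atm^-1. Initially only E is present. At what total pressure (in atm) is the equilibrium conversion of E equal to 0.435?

P = 1.06 atm

Let X = conversion of E (basis 1 mol E); extent of reaction ξ = 0.5X.
Moles: n_E = 1 − X; n_D = 0.5X.
Summing: n_T = 1 − 0.5X.
K_p = p_D / (p_E^2) with p_i = (n_i/n_T)·P.
At X = 0.435: the mole-fraction product g(X) = Π y_i^ν_i = 0.5331. Since K_p = g(X)·P^{-1}, P = (g/K_p)^(1/1) = (0.5331/0.505)^(1/1) = 1.06 atm.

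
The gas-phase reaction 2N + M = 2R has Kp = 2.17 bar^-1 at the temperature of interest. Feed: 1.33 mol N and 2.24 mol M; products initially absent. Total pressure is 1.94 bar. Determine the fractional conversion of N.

X = 0.610

Let X = conversion of N (basis 1.33 mol N); extent of reaction ξ = 0.665X.
Species balance: n_N = 1.33 − 1.33X; n_M = 2.24 − 0.665X; n_R = 1.33X.
n_T = Σnᵢ = 3.57 − 0.665X.
Mole fractions y_i = n_i/n_T; Kp = p_R^2 / (p_N^2 p_M) with p_i = y_i·P.
Substituting and setting equal to 2.17 bar^-1 gives a polynomial in X; the root in (0,1) is X = 0.610.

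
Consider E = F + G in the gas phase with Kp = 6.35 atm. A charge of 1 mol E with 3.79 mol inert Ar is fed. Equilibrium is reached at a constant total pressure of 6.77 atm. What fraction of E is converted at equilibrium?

X = 0.860

Let X = conversion of E (basis 1 mol E); extent of reaction ξ = X.
Mole table: n_E = 1 − X; n_F = X; n_G = X; n_I = 3.79 (inert).
n_T = Σnᵢ = 4.79 + X.
Mole fractions y_i = n_i/n_T; Kp = p_F p_G / (p_E) with p_i = y_i·P.
Setting this equal to 6.35 atm and taking the physical root (0 < X < 1) gives X = 0.860.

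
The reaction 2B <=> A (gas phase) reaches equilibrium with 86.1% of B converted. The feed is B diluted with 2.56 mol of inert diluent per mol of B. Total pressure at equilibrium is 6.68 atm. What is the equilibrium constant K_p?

Let X = conversion of B (basis 1 mol B); extent of reaction ξ = 0.5X.
Mole table: n_B = 1 − X; n_A = 0.5X; n_I = 2.56 (inert).
Total moles n_T = 3.56 − 0.5X.
At X = 0.861: n_B = 0.139, n_A = 0.43, n_T = 3.13.
p_i = (n_i/n_T)·P. K_p = p_A / (p_B^2) = 10.4 atm^-1.

K_p = 10.4 atm^-1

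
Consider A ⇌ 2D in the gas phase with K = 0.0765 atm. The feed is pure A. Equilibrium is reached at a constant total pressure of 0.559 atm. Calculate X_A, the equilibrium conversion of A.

X = 0.182

Let X = conversion of A (basis 1 mol A); extent of reaction ξ = X.
Species balance: n_A = 1 − X; n_D = 2X.
n_T = Σnᵢ = 1 + X.
y_i = n_i/n_T, p_i = y_i·P. K = p_D^2 / (p_A).
This yields a degree-2 equation in X; solving on (0,1), X = 0.182.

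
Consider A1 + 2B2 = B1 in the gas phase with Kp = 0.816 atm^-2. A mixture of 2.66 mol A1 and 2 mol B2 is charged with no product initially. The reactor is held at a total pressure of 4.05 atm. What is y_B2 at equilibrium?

y_B2 = 0.168

Take 2 mol B2 as basis and let X be its fractional conversion, so ξ = X.
At extent ξ: n_A1 = 2.66 − X; n_B2 = 2 − 2X; n_B1 = X.
n_T = Σnᵢ = 4.66 − 2X.
Mole fractions y_i = n_i/n_T; Kp = p_B1 / (p_A1 p_B2^2) with p_i = y_i·P.
This yields a degree-3 equation in X; solving on (0,1), X = 0.731.
Then n_B2 = 0.538, n_T = 3.2, so y_B2 = 0.168.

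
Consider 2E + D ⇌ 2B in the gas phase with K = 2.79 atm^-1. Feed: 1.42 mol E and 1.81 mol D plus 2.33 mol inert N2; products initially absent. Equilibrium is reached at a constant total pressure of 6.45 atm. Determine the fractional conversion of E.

X = 0.684

Take 1.42 mol E as basis and let X be its fractional conversion, so ξ = 0.71X.
Species balance: n_E = 1.42 − 1.42X; n_D = 1.81 − 0.71X; n_B = 1.42X; n_I = 2.33 (inert).
n_T = Σnᵢ = 5.56 − 0.71X.
y_i = n_i/n_T, p_i = y_i·P. K = p_B^2 / (p_E^2 p_D).
Equating to 2.79 atm^-1 and solving on 0 < X < 1: X = 0.684.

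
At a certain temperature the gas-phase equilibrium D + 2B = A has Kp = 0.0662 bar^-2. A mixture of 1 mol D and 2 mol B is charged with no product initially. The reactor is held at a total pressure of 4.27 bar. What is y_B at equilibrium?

y_B = 0.586

Let X = conversion of D (basis 1 mol D); extent of reaction ξ = X.
At extent ξ: n_D = 1 − X; n_B = 2 − 2X; n_A = X.
n_T = Σnᵢ = 3 − 2X.
Mole fractions y_i = n_i/n_T; Kp = p_A / (p_D p_B^2) with p_i = y_i·P.
Setting this equal to 0.0662 bar^-2 and taking the physical root (0 < X < 1) gives X = 0.293.
Then n_B = 1.41, n_T = 2.41, so y_B = 0.586.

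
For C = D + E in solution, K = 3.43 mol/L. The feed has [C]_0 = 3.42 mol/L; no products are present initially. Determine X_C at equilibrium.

X = 0.619

Let X = conversion of C; extent ξ = 3.42·X mol/L.
Concentrations: [C] = 3.42 − 3.42X; [D] = 3.42X; [E] = 3.42X.
K = [D] [E] / ([C]).
Solving K = 3.43 for X ∈ (0,1): X = 0.619.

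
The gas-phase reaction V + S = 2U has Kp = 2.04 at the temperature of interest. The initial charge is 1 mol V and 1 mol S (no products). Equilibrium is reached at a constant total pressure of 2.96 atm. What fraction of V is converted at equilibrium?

Take 1 mol V as basis and let X be its fractional conversion, so ξ = X.
At extent ξ: n_V = 1 − X; n_S = 1 − X; n_U = 2X.
Total moles n_T = 2 (Δν = 0, constant).
Mole fractions y_i = n_i/n_T; Kp = p_U^2 / (p_V p_S) with p_i = y_i·P.
Equating to 2.04 and solving on 0 < X < 1: X = 0.417.

X = 0.417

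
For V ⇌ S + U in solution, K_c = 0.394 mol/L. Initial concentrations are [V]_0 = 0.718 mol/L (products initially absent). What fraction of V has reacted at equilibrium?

X = 0.516

Let X = conversion of V; extent ξ = 0.718·X mol/L.
Concentrations: [V] = 0.718 − 0.718X; [S] = 0.718X; [U] = 0.718X.
K_c = [S] [U] / ([V]).
Equating to 0.394 mol/L: the physical root is X = 0.516.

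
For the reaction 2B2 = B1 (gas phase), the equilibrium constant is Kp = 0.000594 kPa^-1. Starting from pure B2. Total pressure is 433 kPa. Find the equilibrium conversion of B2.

Basis: 1 mol B2 initially; let X = conversion of B2. Extent ξ = 0.5X.
Species balance: n_B2 = 1 − X; n_B1 = 0.5X.
Summing: n_T = 1 − 0.5X.
With p_i = (n_i/n_T)P, Kp = p_B1 / (p_B2^2).
Equating to 0.000594 kPa^-1 and solving on 0 < X < 1: X = 0.298.

X = 0.298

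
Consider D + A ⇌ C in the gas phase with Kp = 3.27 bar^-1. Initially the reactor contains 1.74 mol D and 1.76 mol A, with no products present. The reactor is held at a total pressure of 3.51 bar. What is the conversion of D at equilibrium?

Basis: 1.74 mol D initially; let X = conversion of D. Extent ξ = 1.74X.
Mole table: n_D = 1.74 − 1.74X; n_A = 1.76 − 1.74X; n_C = 1.74X.
Total moles n_T = 3.5 − 1.74X.
With p_i = (n_i/n_T)P, Kp = p_C / (p_D p_A).
Substituting and setting equal to 3.27 bar^-1 gives a polynomial in X; the root in (0,1) is X = 0.721.

X = 0.721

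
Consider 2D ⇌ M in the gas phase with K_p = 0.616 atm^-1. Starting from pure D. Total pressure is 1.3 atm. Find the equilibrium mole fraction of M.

y_M = 0.344

Basis: 1 mol D initially; let X = conversion of D. Extent ξ = 0.5X.
Moles: n_D = 1 − X; n_M = 0.5X.
n_T = Σnᵢ = 1 − 0.5X.
With p_i = (n_i/n_T)P, K_p = p_M / (p_D^2).
Substituting and setting equal to 0.616 atm^-1 gives a polynomial in X; the root in (0,1) is X = 0.512.
Then n_M = 0.256, n_T = 0.744, so y_M = 0.344.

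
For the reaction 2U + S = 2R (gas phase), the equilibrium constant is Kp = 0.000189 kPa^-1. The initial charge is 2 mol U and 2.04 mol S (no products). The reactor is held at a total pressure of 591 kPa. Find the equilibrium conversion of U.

X = 0.188

Take 2 mol U as basis and let X be its fractional conversion, so ξ = X.
Species balance: n_U = 2 − 2X; n_S = 2.04 − X; n_R = 2X.
Summing: n_T = 4.04 − X.
Mole fractions y_i = n_i/n_T; Kp = p_R^2 / (p_U^2 p_S) with p_i = y_i·P.
This yields a degree-3 equation in X; solving on (0,1), X = 0.188.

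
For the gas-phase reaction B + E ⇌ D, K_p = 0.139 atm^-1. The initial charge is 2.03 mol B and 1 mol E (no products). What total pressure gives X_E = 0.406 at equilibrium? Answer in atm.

P = 7.95 atm

Take 1 mol E as basis and let X be its fractional conversion, so ξ = X.
Moles: n_B = 2.03 − X; n_E = 1 − X; n_D = X.
n_T = Σnᵢ = 3.03 − X.
K_p = p_D / (p_B p_E) with p_i = (n_i/n_T)·P.
At X = 0.406: the mole-fraction product g(X) = Π y_i^ν_i = 1.104. Since K_p = g(X)·P^{-1}, P = (g/K_p)^(1/1) = (1.104/0.139)^(1/1) = 7.95 atm.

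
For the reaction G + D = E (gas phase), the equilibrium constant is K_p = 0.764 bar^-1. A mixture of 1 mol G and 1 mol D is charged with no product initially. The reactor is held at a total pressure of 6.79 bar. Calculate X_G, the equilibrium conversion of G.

Basis: 1 mol G initially; let X = conversion of G. Extent ξ = X.
Moles: n_G = 1 − X; n_D = 1 − X; n_E = X.
Total moles n_T = 2 − X.
Mole fractions y_i = n_i/n_T; K_p = p_E / (p_G p_D) with p_i = y_i·P.
Setting this equal to 0.764 bar^-1 and taking the physical root (0 < X < 1) gives X = 0.598.

X = 0.598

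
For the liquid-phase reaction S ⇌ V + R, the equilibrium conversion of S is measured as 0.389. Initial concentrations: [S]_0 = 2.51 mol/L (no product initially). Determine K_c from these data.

K_c = 0.622 mol/L

Let X = conversion of S.
Concentrations: [S] = 2.51 − 2.51X; [V] = 2.51X; [R] = 2.51X.
At X = 0.389: [S] = 1.53, [V] = 0.976, [R] = 0.976.
K_c = [V] [R] / ([S]) = 0.622 mol/L.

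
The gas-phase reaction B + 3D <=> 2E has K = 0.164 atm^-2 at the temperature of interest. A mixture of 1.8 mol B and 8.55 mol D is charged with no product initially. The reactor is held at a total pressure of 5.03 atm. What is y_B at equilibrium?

Basis: 1.8 mol B initially; let X = conversion of B. Extent ξ = 1.8X.
At extent ξ: n_B = 1.8 − 1.8X; n_D = 8.55 − 5.4X; n_E = 3.6X.
n_T = Σnᵢ = 10.4 − 3.6X.
y_i = n_i/n_T, p_i = y_i·P. K = p_E^2 / (p_B p_D^3).
Setting this equal to 0.164 atm^-2 and taking the physical root (0 < X < 1) gives X = 0.644.
Then n_B = 0.641, n_T = 8.03, so y_B = 0.080.

y_B = 0.080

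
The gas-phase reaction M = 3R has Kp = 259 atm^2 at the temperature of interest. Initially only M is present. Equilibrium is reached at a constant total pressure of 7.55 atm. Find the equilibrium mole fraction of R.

y_R = 0.860

Take 1 mol M as basis and let X be its fractional conversion, so ξ = X.
At extent ξ: n_M = 1 − X; n_R = 3X.
n_T = Σnᵢ = 1 + 2X.
With p_i = (n_i/n_T)P, Kp = p_R^3 / (p_M).
Setting this equal to 259 atm^2 and taking the physical root (0 < X < 1) gives X = 0.672.
Then n_R = 2.02, n_T = 2.34, so y_R = 0.860.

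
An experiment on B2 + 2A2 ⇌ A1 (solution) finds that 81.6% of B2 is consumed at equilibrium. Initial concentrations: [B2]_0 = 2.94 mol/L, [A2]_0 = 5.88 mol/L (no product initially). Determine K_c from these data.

K_c = 3.79 (mol/L)^-2

Let X = conversion of B2.
Concentrations: [B2] = 2.94 − 2.94X; [A2] = 5.88 − 5.88X; [A1] = 2.94X.
At X = 0.816: [B2] = 0.541, [A2] = 1.08, [A1] = 2.4.
K_c = [A1] / ([B2] [A2]^2) = 3.79 (mol/L)^-2.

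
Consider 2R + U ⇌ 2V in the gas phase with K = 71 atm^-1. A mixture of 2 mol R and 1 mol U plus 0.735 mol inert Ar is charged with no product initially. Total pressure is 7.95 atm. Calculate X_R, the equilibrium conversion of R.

Take 2 mol R as basis and let X be its fractional conversion, so ξ = X.
At extent ξ: n_R = 2 − 2X; n_U = 1 − X; n_V = 2X; n_I = 0.735 (inert).
n_T = Σnᵢ = 3.73 − X.
y_i = n_i/n_T, p_i = y_i·P. K = p_V^2 / (p_R^2 p_U).
Equating to 71 atm^-1 and solving on 0 < X < 1: X = 0.846.

X = 0.846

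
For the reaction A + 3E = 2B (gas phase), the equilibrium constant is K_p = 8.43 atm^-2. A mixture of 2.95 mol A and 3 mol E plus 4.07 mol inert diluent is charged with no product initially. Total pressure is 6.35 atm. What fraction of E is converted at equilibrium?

X = 0.792

Basis: 3 mol E initially; let X = conversion of E. Extent ξ = X.
At extent ξ: n_A = 2.95 − X; n_E = 3 − 3X; n_B = 2X; n_I = 4.07 (inert).
Total moles n_T = 10 − 2X.
With p_i = (n_i/n_T)P, K_p = p_B^2 / (p_A p_E^3).
This yields a degree-4 equation in X; solving on (0,1), X = 0.792.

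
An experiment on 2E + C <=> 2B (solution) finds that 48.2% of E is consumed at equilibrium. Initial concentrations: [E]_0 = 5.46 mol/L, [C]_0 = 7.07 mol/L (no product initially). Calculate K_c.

Let X = conversion of E.
Concentrations: [E] = 5.46 − 5.46X; [C] = 7.07 − 2.73X; [B] = 5.46X.
At X = 0.482: [E] = 2.83, [C] = 5.75, [B] = 2.63.
K_c = [B]^2 / ([E]^2 [C]) = 0.15 L/mol.

K_c = 0.15 L/mol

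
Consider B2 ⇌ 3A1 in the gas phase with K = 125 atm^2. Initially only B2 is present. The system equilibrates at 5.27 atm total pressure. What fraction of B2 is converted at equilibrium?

X = 0.670

Basis: 1 mol B2 initially; let X = conversion of B2. Extent ξ = X.
Mole table: n_B2 = 1 − X; n_A1 = 3X.
Summing: n_T = 1 + 2X.
y_i = n_i/n_T, p_i = y_i·P. K = p_A1^3 / (p_B2).
Setting this equal to 125 atm^2 and taking the physical root (0 < X < 1) gives X = 0.670.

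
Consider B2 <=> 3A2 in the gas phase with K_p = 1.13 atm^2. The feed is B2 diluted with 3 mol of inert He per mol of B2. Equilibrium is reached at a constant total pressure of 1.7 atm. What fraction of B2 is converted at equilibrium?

X = 0.553

Take 1 mol B2 as basis and let X be its fractional conversion, so ξ = X.
Moles: n_B2 = 1 − X; n_A2 = 3X; n_I = 3 (inert).
Summing: n_T = 4 + 2X.
With p_i = (n_i/n_T)P, K_p = p_A2^3 / (p_B2).
Equating to 1.13 atm^2 and solving on 0 < X < 1: X = 0.553.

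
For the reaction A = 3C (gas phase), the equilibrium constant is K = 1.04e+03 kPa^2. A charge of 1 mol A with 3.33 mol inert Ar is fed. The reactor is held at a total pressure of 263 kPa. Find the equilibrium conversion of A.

X = 0.215

Let X = conversion of A (basis 1 mol A); extent of reaction ξ = X.
At extent ξ: n_A = 1 − X; n_C = 3X; n_I = 3.33 (inert).
Total moles n_T = 4.33 + 2X.
Mole fractions y_i = n_i/n_T; K = p_C^3 / (p_A) with p_i = y_i·P.
Setting this equal to 1.04e+03 kPa^2 and taking the physical root (0 < X < 1) gives X = 0.215.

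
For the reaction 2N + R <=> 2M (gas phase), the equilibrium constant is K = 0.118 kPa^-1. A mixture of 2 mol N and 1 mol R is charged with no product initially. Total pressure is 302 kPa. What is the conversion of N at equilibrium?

Take 2 mol N as basis and let X be its fractional conversion, so ξ = X.
Species balance: n_N = 2 − 2X; n_R = 1 − X; n_M = 2X.
Summing: n_T = 3 − X.
Mole fractions y_i = n_i/n_T; K = p_M^2 / (p_N^2 p_R) with p_i = y_i·P.
Equating to 0.118 kPa^-1 and solving on 0 < X < 1: X = 0.687.

X = 0.687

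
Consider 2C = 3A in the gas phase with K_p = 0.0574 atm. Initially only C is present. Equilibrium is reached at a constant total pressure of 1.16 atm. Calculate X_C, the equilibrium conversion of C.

X = 0.215

Basis: 1 mol C initially; let X = conversion of C. Extent ξ = 0.5X.
Moles: n_C = 1 − X; n_A = 1.5X.
Summing: n_T = 1 + 0.5X.
y_i = n_i/n_T, p_i = y_i·P. K_p = p_A^3 / (p_C^2).
Setting this equal to 0.0574 atm and taking the physical root (0 < X < 1) gives X = 0.215.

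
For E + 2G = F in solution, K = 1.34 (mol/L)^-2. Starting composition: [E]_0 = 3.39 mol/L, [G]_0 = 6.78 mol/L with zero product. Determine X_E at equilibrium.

Let X = conversion of E; extent ξ = 3.39·X mol/L.
Concentrations: [E] = 3.39 − 3.39X; [G] = 6.78 − 6.78X; [F] = 3.39X.
K = [F] / ([E] [G]^2).
Solving K = 1.34 for X ∈ (0,1): X = 0.768.

X = 0.768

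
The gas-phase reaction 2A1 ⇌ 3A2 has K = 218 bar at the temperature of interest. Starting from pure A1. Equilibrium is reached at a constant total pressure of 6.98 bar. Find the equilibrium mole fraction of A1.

y_A1 = 0.142

Take 1 mol A1 as basis and let X be its fractional conversion, so ξ = 0.5X.
Species balance: n_A1 = 1 − X; n_A2 = 1.5X.
Summing: n_T = 1 + 0.5X.
y_i = n_i/n_T, p_i = y_i·P. K = p_A2^3 / (p_A1^2).
Substituting and setting equal to 218 bar gives a polynomial in X; the root in (0,1) is X = 0.801.
Then n_A1 = 0.199, n_T = 1.4, so y_A1 = 0.142.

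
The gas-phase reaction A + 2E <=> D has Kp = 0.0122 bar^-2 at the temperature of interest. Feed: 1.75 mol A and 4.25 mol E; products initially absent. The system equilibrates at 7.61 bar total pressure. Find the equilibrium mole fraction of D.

Let X = conversion of A (basis 1.75 mol A); extent of reaction ξ = 1.75X.
Moles: n_A = 1.75 − 1.75X; n_E = 4.25 − 3.5X; n_D = 1.75X.
Summing: n_T = 6 − 3.5X.
Mole fractions y_i = n_i/n_T; Kp = p_D / (p_A p_E^2) with p_i = y_i·P.
Equating to 0.0122 bar^-2 and solving on 0 < X < 1: X = 0.236.
Then n_D = 0.413, n_T = 5.17, so y_D = 0.080.

y_D = 0.080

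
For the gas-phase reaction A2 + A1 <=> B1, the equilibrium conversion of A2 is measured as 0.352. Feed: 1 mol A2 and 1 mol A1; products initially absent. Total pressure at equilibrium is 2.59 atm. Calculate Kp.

Take 1 mol A2 as basis and let X be its fractional conversion, so ξ = X.
Mole table: n_A2 = 1 − X; n_A1 = 1 − X; n_B1 = X.
Total moles n_T = 2 − X.
At X = 0.352: n_A2 = 0.648, n_A1 = 0.648, n_B1 = 0.352, n_T = 1.65.
p_i = (n_i/n_T)·P. Kp = p_B1 / (p_A2 p_A1) = 0.533 atm^-1.

Kp = 0.533 atm^-1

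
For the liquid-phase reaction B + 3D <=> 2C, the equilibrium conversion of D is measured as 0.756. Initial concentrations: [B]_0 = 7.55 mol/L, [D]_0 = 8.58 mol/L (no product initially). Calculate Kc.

Let X = conversion of D.
Concentrations: [B] = 7.55 − 2.86X; [D] = 8.58 − 8.58X; [C] = 5.72X.
At X = 0.756: [B] = 5.39, [D] = 2.09, [C] = 4.32.
Kc = [C]^2 / ([B] [D]^3) = 0.378 (mol/L)^-2.

Kc = 0.378 (mol/L)^-2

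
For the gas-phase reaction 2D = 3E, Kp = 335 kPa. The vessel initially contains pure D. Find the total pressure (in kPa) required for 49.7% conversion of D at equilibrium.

Let X = conversion of D (basis 1 mol D); extent of reaction ξ = 0.5X.
Mole table: n_D = 1 − X; n_E = 1.5X.
Summing: n_T = 1 + 0.5X.
Kp = p_E^3 / (p_D^2) with p_i = (n_i/n_T)·P.
At X = 0.497: the mole-fraction product g(X) = Π y_i^ν_i = 1.312. Since Kp = g(X)·P^{1}, P = (Kp/g)^(1/1) = (335/1.312)^(1/1) = 255 kPa.

P = 255 kPa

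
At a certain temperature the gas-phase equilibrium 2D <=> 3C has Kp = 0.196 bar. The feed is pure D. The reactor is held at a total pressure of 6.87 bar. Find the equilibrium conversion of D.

X = 0.183

Basis: 1 mol D initially; let X = conversion of D. Extent ξ = 0.5X.
Mole table: n_D = 1 − X; n_C = 1.5X.
n_T = Σnᵢ = 1 + 0.5X.
With p_i = (n_i/n_T)P, Kp = p_C^3 / (p_D^2).
Setting this equal to 0.196 bar and taking the physical root (0 < X < 1) gives X = 0.183.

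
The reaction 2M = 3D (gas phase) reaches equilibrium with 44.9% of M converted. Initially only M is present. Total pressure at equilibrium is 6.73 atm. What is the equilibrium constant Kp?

Let X = conversion of M (basis 1 mol M); extent of reaction ξ = 0.5X.
At extent ξ: n_M = 1 − X; n_D = 1.5X.
Summing: n_T = 1 + 0.5X.
At X = 0.449: n_M = 0.551, n_D = 0.673, n_T = 1.22.
p_i = (n_i/n_T)·P. Kp = p_D^3 / (p_M^2) = 5.53 atm.

Kp = 5.53 atm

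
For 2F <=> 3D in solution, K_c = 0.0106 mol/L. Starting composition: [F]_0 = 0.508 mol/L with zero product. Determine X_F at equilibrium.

X = 0.163

Let X = conversion of F; extent ξ = 0.508X/2 mol/L.
Concentrations: [F] = 0.508 − 0.508X; [D] = 0.762X.
K_c = [D]^3 / ([F]^2).
Setting equal to 0.0106 and solving for X on (0,1) gives X = 0.163.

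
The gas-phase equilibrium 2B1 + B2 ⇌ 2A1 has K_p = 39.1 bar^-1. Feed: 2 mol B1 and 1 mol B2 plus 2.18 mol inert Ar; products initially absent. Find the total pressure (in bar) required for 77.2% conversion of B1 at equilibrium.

Let X = conversion of B1 (basis 2 mol B1); extent of reaction ξ = X.
Mole table: n_B1 = 2 − 2X; n_B2 = 1 − X; n_A1 = 2X; n_I = 2.18 (inert).
Summing: n_T = 5.18 − X.
K_p = p_A1^2 / (p_B1^2 p_B2) with p_i = (n_i/n_T)·P.
At X = 0.772: the mole-fraction product g(X) = Π y_i^ν_i = 221.7. Since K_p = g(X)·P^{-1}, P = (g/K_p)^(1/1) = (221.7/39.1)^(1/1) = 5.67 bar.

P = 5.67 bar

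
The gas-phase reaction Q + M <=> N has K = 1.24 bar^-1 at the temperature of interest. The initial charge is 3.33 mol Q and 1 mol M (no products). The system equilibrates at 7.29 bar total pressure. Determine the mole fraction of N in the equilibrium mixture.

Let X = conversion of M (basis 1 mol M); extent of reaction ξ = X.
Moles: n_Q = 3.33 − X; n_M = 1 − X; n_N = X.
Total moles n_T = 4.33 − X.
With p_i = (n_i/n_T)P, K = p_N / (p_Q p_M).
Equating to 1.24 bar^-1 and solving on 0 < X < 1: X = 0.865.
Then n_N = 0.865, n_T = 3.46, so y_N = 0.250.

y_N = 0.250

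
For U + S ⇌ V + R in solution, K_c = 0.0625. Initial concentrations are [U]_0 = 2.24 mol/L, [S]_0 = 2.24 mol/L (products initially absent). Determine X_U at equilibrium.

Let X = conversion of U; extent ξ = 2.24·X mol/L.
Concentrations: [U] = 2.24 − 2.24X; [S] = 2.24 − 2.24X; [V] = 2.24X; [R] = 2.24X.
K_c = [V] [R] / ([U] [S]).
Setting equal to 0.0625 and solving for X on (0,1) gives X = 0.200.

X = 0.200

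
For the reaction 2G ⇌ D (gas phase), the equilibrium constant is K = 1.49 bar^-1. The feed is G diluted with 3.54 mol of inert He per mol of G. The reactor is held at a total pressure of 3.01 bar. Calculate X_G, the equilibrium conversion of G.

X = 0.508

Let X = conversion of G (basis 1 mol G); extent of reaction ξ = 0.5X.
Mole table: n_G = 1 − X; n_D = 0.5X; n_I = 3.54 (inert).
Total moles n_T = 4.54 − 0.5X.
With p_i = (n_i/n_T)P, K = p_D / (p_G^2).
This yields a degree-2 equation in X; solving on (0,1), X = 0.508.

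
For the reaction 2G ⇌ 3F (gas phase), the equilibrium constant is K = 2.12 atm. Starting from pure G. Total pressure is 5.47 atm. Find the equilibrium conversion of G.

X = 0.376

Basis: 1 mol G initially; let X = conversion of G. Extent ξ = 0.5X.
Moles: n_G = 1 − X; n_F = 1.5X.
Summing: n_T = 1 + 0.5X.
y_i = n_i/n_T, p_i = y_i·P. K = p_F^3 / (p_G^2).
Substituting and setting equal to 2.12 atm gives a polynomial in X; the root in (0,1) is X = 0.376.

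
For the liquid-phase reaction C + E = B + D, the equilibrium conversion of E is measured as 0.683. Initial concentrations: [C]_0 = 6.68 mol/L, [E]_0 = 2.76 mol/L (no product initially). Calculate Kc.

Let X = conversion of E.
Concentrations: [C] = 6.68 − 2.76X; [E] = 2.76 − 2.76X; [B] = 2.76X; [D] = 2.76X.
At X = 0.683: [C] = 4.79, [E] = 0.875, [B] = 1.89, [D] = 1.89.
Kc = [B] [D] / ([C] [E]) = 0.847.

Kc = 0.847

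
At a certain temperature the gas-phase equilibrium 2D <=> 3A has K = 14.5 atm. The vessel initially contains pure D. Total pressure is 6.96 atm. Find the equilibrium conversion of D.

Basis: 1 mol D initially; let X = conversion of D. Extent ξ = 0.5X.
At extent ξ: n_D = 1 − X; n_A = 1.5X.
Summing: n_T = 1 + 0.5X.
Mole fractions y_i = n_i/n_T; K = p_A^3 / (p_D^2) with p_i = y_i·P.
Substituting and setting equal to 14.5 atm gives a polynomial in X; the root in (0,1) is X = 0.545.

X = 0.545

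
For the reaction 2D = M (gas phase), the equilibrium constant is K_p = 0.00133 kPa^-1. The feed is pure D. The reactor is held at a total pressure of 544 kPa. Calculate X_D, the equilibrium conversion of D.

X = 0.493

Let X = conversion of D (basis 1 mol D); extent of reaction ξ = 0.5X.
Moles: n_D = 1 − X; n_M = 0.5X.
Total moles n_T = 1 − 0.5X.
With p_i = (n_i/n_T)P, K_p = p_M / (p_D^2).
Setting this equal to 0.00133 kPa^-1 and taking the physical root (0 < X < 1) gives X = 0.493.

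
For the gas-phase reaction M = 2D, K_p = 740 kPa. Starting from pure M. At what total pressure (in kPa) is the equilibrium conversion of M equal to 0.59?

Basis: 1 mol M initially; let X = conversion of M. Extent ξ = X.
At extent ξ: n_M = 1 − X; n_D = 2X.
Summing: n_T = 1 + X.
K_p = p_D^2 / (p_M) with p_i = (n_i/n_T)·P.
At X = 0.59: the mole-fraction product g(X) = Π y_i^ν_i = 2.136. Since K_p = g(X)·P^{1}, P = (K_p/g)^(1/1) = (740/2.136)^(1/1) = 346 kPa.

P = 346 kPa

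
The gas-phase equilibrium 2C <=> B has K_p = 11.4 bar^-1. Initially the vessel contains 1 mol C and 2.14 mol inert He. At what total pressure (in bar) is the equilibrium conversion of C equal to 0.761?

P = 1.61 bar

Take 1 mol C as basis and let X be its fractional conversion, so ξ = 0.5X.
Species balance: n_C = 1 − X; n_B = 0.5X; n_I = 2.14 (inert).
Summing: n_T = 3.14 − 0.5X.
K_p = p_B / (p_C^2) with p_i = (n_i/n_T)·P.
At X = 0.761: the mole-fraction product g(X) = Π y_i^ν_i = 18.38. Since K_p = g(X)·P^{-1}, P = (g/K_p)^(1/1) = (18.38/11.4)^(1/1) = 1.61 bar.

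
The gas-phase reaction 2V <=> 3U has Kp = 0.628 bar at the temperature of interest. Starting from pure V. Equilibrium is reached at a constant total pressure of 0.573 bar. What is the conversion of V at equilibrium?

X = 0.478

Take 1 mol V as basis and let X be its fractional conversion, so ξ = 0.5X.
Moles: n_V = 1 − X; n_U = 1.5X.
Total moles n_T = 1 + 0.5X.
With p_i = (n_i/n_T)P, Kp = p_U^3 / (p_V^2).
Equating to 0.628 bar and solving on 0 < X < 1: X = 0.478.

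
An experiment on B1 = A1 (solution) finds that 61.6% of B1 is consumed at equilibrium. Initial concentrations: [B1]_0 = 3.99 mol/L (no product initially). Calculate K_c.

K_c = 1.6

Let X = conversion of B1.
Concentrations: [B1] = 3.99 − 3.99X; [A1] = 3.99X.
At X = 0.616: [B1] = 1.53, [A1] = 2.46.
K_c = [A1] / ([B1]) = 1.6.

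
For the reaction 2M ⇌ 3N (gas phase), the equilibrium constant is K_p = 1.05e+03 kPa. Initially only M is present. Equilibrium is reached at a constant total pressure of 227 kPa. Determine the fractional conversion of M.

X = 0.629

Let X = conversion of M (basis 1 mol M); extent of reaction ξ = 0.5X.
Mole table: n_M = 1 − X; n_N = 1.5X.
n_T = Σnᵢ = 1 + 0.5X.
With p_i = (n_i/n_T)P, K_p = p_N^3 / (p_M^2).
This yields a degree-3 equation in X; solving on (0,1), X = 0.629.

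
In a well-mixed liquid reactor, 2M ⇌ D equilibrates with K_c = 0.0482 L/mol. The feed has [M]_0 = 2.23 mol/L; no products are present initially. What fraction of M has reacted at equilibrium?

X = 0.154

Let X = conversion of M; extent ξ = 2.23X/2 mol/L.
Concentrations: [M] = 2.23 − 2.23X; [D] = 1.11X.
K_c = [D] / ([M]^2).
Solving K_c = 0.0482 for X ∈ (0,1): X = 0.154.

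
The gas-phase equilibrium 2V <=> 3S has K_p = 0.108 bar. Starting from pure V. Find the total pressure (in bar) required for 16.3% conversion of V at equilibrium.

P = 5.6 bar

Basis: 1 mol V initially; let X = conversion of V. Extent ξ = 0.5X.
Moles: n_V = 1 − X; n_S = 1.5X.
Summing: n_T = 1 + 0.5X.
K_p = p_S^3 / (p_V^2) with p_i = (n_i/n_T)·P.
At X = 0.163: the mole-fraction product g(X) = Π y_i^ν_i = 0.01929. Since K_p = g(X)·P^{1}, P = (K_p/g)^(1/1) = (0.108/0.01929)^(1/1) = 5.6 bar.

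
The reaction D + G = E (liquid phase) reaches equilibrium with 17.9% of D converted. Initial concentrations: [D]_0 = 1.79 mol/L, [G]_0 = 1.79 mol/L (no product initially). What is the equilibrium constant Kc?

Let X = conversion of D.
Concentrations: [D] = 1.79 − 1.79X; [G] = 1.79 − 1.79X; [E] = 1.79X.
At X = 0.179: [D] = 1.47, [G] = 1.47, [E] = 0.32.
Kc = [E] / ([D] [G]) = 0.148 L/mol.

Kc = 0.148 L/mol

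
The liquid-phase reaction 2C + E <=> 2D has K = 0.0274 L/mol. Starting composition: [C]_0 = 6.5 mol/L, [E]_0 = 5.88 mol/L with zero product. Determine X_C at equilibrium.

X = 0.270

Let X = conversion of C; extent ξ = 6.5X/2 mol/L.
Concentrations: [C] = 6.5 − 6.5X; [E] = 5.88 − 3.25X; [D] = 6.5X.
K = [D]^2 / ([C]^2 [E]).
Solving K = 0.0274 for X ∈ (0,1): X = 0.270.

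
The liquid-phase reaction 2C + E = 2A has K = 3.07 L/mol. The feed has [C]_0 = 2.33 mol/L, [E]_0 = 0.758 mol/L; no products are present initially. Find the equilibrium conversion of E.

Let X = conversion of E; extent ξ = 0.758·X mol/L.
Concentrations: [C] = 2.33 − 1.52X; [E] = 0.758 − 0.758X; [A] = 1.52X.
K = [A]^2 / ([C]^2 [E]).
This equals 3.07 at X = 0.700 (the root in 0 < X < 1).

X = 0.700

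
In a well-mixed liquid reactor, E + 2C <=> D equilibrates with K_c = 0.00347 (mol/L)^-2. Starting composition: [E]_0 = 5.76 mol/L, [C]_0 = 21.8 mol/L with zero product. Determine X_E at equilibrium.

X = 0.479

Let X = conversion of E; extent ξ = 5.76·X mol/L.
Concentrations: [E] = 5.76 − 5.76X; [C] = 21.8 − 11.5X; [D] = 5.76X.
K_c = [D] / ([E] [C]^2).
Solving K_c = 0.00347 for X ∈ (0,1): X = 0.479.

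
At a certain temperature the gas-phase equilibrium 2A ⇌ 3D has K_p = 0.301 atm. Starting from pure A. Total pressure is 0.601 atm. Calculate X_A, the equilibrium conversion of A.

Let X = conversion of A (basis 1 mol A); extent of reaction ξ = 0.5X.
At extent ξ: n_A = 1 − X; n_D = 1.5X.
Total moles n_T = 1 + 0.5X.
With p_i = (n_i/n_T)P, K_p = p_D^3 / (p_A^2).
Substituting and setting equal to 0.301 atm gives a polynomial in X; the root in (0,1) is X = 0.400.

X = 0.400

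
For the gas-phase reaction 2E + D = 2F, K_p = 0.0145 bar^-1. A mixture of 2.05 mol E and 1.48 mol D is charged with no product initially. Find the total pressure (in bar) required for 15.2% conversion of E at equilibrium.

Basis: 2.05 mol E initially; let X = conversion of E. Extent ξ = 1.02X.
At extent ξ: n_E = 2.05 − 2.05X; n_D = 1.48 − 1.02X; n_F = 2.05X.
n_T = Σnᵢ = 3.53 − 1.02X.
K_p = p_F^2 / (p_E^2 p_D) with p_i = (n_i/n_T)·P.
At X = 0.152: the mole-fraction product g(X) = Π y_i^ν_i = 0.08187. Since K_p = g(X)·P^{-1}, P = (g/K_p)^(1/1) = (0.08187/0.0145)^(1/1) = 5.65 bar.

P = 5.65 bar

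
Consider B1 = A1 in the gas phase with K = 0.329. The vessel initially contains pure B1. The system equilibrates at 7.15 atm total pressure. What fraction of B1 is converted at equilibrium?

X = 0.248

Basis: 1 mol B1 initially; let X = conversion of B1. Extent ξ = X.
Moles: n_B1 = 1 − X; n_A1 = X.
Since Δν = 0, n_T = 1 throughout.
With p_i = (n_i/n_T)P, K = p_A1 / (p_B1).
This yields a degree-1 equation in X; solving on (0,1), X = 0.248.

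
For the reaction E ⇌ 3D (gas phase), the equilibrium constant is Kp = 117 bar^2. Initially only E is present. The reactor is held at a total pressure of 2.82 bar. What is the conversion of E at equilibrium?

X = 0.847

Let X = conversion of E (basis 1 mol E); extent of reaction ξ = X.
Moles: n_E = 1 − X; n_D = 3X.
Total moles n_T = 1 + 2X.
With p_i = (n_i/n_T)P, Kp = p_D^3 / (p_E).
This yields a degree-3 equation in X; solving on (0,1), X = 0.847.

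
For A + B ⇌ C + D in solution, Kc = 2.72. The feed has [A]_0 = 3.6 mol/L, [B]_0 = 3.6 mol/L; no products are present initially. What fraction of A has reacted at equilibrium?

Let X = conversion of A; extent ξ = 3.6·X mol/L.
Concentrations: [A] = 3.6 − 3.6X; [B] = 3.6 − 3.6X; [C] = 3.6X; [D] = 3.6X.
Kc = [C] [D] / ([A] [B]).
Equating to 2.72: the physical root is X = 0.623.

X = 0.623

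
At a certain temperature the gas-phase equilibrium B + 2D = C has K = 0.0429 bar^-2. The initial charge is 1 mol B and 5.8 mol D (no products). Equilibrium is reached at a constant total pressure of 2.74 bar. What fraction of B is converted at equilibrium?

Take 1 mol B as basis and let X be its fractional conversion, so ξ = X.
Mole table: n_B = 1 − X; n_D = 5.8 − 2X; n_C = X.
Total moles n_T = 6.8 − 2X.
Mole fractions y_i = n_i/n_T; K = p_C / (p_B p_D^2) with p_i = y_i·P.
Substituting and setting equal to 0.0429 bar^-2 gives a polynomial in X; the root in (0,1) is X = 0.187.

X = 0.187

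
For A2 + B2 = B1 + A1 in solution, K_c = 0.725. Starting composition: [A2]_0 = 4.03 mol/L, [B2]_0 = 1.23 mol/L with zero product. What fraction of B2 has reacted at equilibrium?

Let X = conversion of B2; extent ξ = 1.23·X mol/L.
Concentrations: [A2] = 4.03 − 1.23X; [B2] = 1.23 − 1.23X; [B1] = 1.23X; [A1] = 1.23X.
K_c = [B1] [A1] / ([A2] [B2]).
Solving K_c = 0.725 for X ∈ (0,1): X = 0.720.

X = 0.720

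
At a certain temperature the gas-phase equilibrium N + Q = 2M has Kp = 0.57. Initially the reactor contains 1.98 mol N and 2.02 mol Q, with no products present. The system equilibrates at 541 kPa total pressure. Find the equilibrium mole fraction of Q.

y_Q = 0.368

Basis: 1.98 mol N initially; let X = conversion of N. Extent ξ = 1.98X.
Species balance: n_N = 1.98 − 1.98X; n_Q = 2.02 − 1.98X; n_M = 3.96X.
Since Δν = 0, n_T = 4 throughout.
With p_i = (n_i/n_T)P, Kp = p_M^2 / (p_N p_Q).
Setting this equal to 0.57 and taking the physical root (0 < X < 1) gives X = 0.277.
Then n_Q = 1.47, n_T = 4, so y_Q = 0.368.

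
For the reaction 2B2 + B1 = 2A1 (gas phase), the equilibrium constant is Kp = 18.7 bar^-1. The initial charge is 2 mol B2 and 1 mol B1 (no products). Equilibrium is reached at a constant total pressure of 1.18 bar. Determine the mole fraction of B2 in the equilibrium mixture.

y_B2 = 0.301

Basis: 2 mol B2 initially; let X = conversion of B2. Extent ξ = X.
Moles: n_B2 = 2 − 2X; n_B1 = 1 − X; n_A1 = 2X.
n_T = Σnᵢ = 3 − X.
Mole fractions y_i = n_i/n_T; Kp = p_A1^2 / (p_B2^2 p_B1) with p_i = y_i·P.
This yields a degree-3 equation in X; solving on (0,1), X = 0.646.
Then n_B2 = 0.709, n_T = 2.35, so y_B2 = 0.301.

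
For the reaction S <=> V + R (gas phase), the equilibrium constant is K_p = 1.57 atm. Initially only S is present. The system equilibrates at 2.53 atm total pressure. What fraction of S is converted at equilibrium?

X = 0.619

Let X = conversion of S (basis 1 mol S); extent of reaction ξ = X.
Mole table: n_S = 1 − X; n_V = X; n_R = X.
Total moles n_T = 1 + X.
With p_i = (n_i/n_T)P, K_p = p_V p_R / (p_S).
This yields a degree-2 equation in X; solving on (0,1), X = 0.619.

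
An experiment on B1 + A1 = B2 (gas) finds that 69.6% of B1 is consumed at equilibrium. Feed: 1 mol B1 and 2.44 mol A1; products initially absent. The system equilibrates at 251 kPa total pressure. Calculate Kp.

Take 1 mol B1 as basis and let X be its fractional conversion, so ξ = X.
Species balance: n_B1 = 1 − X; n_A1 = 2.44 − X; n_B2 = X.
Summing: n_T = 3.44 − X.
At X = 0.696: n_B1 = 0.304, n_A1 = 1.74, n_B2 = 0.696, n_T = 2.74.
p_i = (n_i/n_T)·P. Kp = p_B2 / (p_B1 p_A1) = 0.0144 kPa^-1.

Kp = 0.0144 kPa^-1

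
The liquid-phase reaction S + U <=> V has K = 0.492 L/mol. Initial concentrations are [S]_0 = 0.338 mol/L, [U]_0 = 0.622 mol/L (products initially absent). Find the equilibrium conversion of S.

Let X = conversion of S; extent ξ = 0.338·X mol/L.
Concentrations: [S] = 0.338 − 0.338X; [U] = 0.622 − 0.338X; [V] = 0.338X.
K = [V] / ([S] [U]).
Solving K = 0.492 for X ∈ (0,1): X = 0.213.

X = 0.213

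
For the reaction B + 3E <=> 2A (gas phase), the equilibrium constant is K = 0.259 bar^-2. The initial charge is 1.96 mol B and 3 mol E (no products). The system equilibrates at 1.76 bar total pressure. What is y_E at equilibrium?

Basis: 3 mol E initially; let X = conversion of E. Extent ξ = X.
Moles: n_B = 1.96 − X; n_E = 3 − 3X; n_A = 2X.
n_T = Σnᵢ = 4.96 − 2X.
y_i = n_i/n_T, p_i = y_i·P. K = p_A^2 / (p_B p_E^3).
Equating to 0.259 bar^-2 and solving on 0 < X < 1: X = 0.357.
Then n_E = 1.93, n_T = 4.25, so y_E = 0.454.

y_E = 0.454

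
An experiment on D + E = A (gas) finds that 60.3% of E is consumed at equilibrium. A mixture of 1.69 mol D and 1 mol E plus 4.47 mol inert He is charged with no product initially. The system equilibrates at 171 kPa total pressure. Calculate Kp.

Kp = 0.0536 kPa^-1

Let X = conversion of E (basis 1 mol E); extent of reaction ξ = X.
At extent ξ: n_D = 1.69 − X; n_E = 1 − X; n_A = X; n_I = 4.47 (inert).
Summing: n_T = 7.16 − X.
At X = 0.603: n_D = 1.09, n_E = 0.397, n_A = 0.603, n_T = 6.56.
p_i = (n_i/n_T)·P. Kp = p_A / (p_D p_E) = 0.0536 kPa^-1.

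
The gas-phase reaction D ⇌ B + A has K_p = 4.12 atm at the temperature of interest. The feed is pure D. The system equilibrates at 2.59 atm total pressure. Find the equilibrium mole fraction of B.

Take 1 mol D as basis and let X be its fractional conversion, so ξ = X.
Mole table: n_D = 1 − X; n_B = X; n_A = X.
Total moles n_T = 1 + X.
With p_i = (n_i/n_T)P, K_p = p_B p_A / (p_D).
Setting this equal to 4.12 atm and taking the physical root (0 < X < 1) gives X = 0.784.
Then n_B = 0.784, n_T = 1.78, so y_B = 0.439.

y_B = 0.439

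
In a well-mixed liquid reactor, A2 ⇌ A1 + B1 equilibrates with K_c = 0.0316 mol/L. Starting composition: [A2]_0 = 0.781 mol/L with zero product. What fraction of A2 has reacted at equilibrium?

Let X = conversion of A2; extent ξ = 0.781·X mol/L.
Concentrations: [A2] = 0.781 − 0.781X; [A1] = 0.781X; [B1] = 0.781X.
K_c = [A1] [B1] / ([A2]).
Equating to 0.0316 mol/L: the physical root is X = 0.182.

X = 0.182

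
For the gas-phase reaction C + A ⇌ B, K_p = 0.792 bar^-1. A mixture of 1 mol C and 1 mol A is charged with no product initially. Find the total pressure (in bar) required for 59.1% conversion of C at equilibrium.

Take 1 mol C as basis and let X be its fractional conversion, so ξ = X.
Moles: n_C = 1 − X; n_A = 1 − X; n_B = X.
n_T = Σnᵢ = 2 − X.
K_p = p_B / (p_C p_A) with p_i = (n_i/n_T)·P.
At X = 0.591: the mole-fraction product g(X) = Π y_i^ν_i = 4.978. Since K_p = g(X)·P^{-1}, P = (g/K_p)^(1/1) = (4.978/0.792)^(1/1) = 6.29 bar.

P = 6.29 bar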